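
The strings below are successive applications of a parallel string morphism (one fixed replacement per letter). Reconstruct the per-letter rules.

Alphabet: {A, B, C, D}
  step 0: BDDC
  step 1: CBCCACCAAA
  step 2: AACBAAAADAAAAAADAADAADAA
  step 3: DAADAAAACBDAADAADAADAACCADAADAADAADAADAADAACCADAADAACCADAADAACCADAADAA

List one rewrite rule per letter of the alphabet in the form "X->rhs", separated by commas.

A->DAA, B->CB, C->AA, D->CCA

  step 2 ⇒ step 3: AACBAAAADAAAAAADAADAADAA ⇒ DAA·DAA·AA·CB·DAA·DAA·DAA·DAA·CCA·DAA·DAA·DAA·DAA·DAA·DAA·CCA·DAA·DAA·CCA·DAA·DAA·CCA·DAA·DAA
    A ↦ DAA
    B ↦ CB
    C ↦ AA
    D ↦ CCA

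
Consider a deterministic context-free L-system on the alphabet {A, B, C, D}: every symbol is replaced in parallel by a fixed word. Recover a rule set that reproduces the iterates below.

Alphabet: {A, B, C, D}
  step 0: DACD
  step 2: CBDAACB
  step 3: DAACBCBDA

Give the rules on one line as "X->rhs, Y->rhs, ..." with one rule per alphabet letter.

  step 2 ⇒ step 3: CBDAACB ⇒ D·A·A·CB·CB·D·A
    A ↦ CB
    B ↦ A
    C ↦ D
    D ↦ A

A->CB, B->A, C->D, D->A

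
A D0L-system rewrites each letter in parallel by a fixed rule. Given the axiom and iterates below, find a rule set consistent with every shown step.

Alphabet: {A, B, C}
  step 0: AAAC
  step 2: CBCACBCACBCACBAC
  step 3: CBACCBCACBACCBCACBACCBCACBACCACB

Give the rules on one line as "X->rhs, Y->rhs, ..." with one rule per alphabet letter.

A->CA, B->AC, C->CB

  step 2 ⇒ step 3: CBCACBCACBCACBAC ⇒ CB·AC·CB·CA·CB·AC·CB·CA·CB·AC·CB·CA·CB·AC·CA·CB
    A ↦ CA
    B ↦ AC
    C ↦ CB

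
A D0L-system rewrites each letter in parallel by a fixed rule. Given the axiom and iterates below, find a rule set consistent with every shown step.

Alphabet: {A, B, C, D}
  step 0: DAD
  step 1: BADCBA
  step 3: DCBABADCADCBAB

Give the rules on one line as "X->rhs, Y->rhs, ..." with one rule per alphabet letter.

  step 0 ⇒ step 1: DAD ⇒ BA·DC·BA
    A ↦ DC
    D ↦ BA
    B ↦ A  (constrained at step 1)
    C ↦ B  (constrained at step 1)

A->DC, B->A, C->B, D->BA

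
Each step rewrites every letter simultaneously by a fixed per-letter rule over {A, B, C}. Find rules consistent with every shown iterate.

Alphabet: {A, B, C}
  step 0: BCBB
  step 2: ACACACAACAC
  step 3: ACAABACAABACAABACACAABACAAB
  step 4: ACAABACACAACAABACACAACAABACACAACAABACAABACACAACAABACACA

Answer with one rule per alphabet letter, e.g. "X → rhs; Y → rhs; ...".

A->AC, B->A, C->AAB

  step 3 ⇒ step 4: ACAABACAABACAABACACAABACAAB ⇒ AC·AAB·AC·AC·A·AC·AAB·AC·AC·A·AC·AAB·AC·AC·A·AC·AAB·AC·AAB·AC·AC·A·AC·AAB·AC·AC·A
    A ↦ AC
    B ↦ A
    C ↦ AAB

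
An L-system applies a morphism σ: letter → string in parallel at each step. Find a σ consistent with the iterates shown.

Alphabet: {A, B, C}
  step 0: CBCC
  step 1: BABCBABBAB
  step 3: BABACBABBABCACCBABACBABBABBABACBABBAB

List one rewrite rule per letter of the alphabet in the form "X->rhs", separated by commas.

  step 0 ⇒ step 1: CBCC ⇒ BAB·C·BAB·BAB
    B ↦ C
    C ↦ BAB
    A ↦ AC  (constrained at step 1)

A->AC, B->C, C->BAB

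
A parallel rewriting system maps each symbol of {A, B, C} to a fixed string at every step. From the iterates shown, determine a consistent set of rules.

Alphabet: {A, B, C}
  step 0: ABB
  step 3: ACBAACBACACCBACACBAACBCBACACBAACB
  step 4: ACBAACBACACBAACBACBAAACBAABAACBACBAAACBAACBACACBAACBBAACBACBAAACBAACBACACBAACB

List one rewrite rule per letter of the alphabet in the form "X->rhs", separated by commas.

  step 3 ⇒ step 4: ACBAACBACACCBACACBAACBCBACACBAACB ⇒ AC·BAA·CB·AC·AC·BAA·CB·AC·BAA·AC·BAA·BAA·CB·AC·BAA·AC·BAA·CB·AC·AC·BAA·CB·BAA·CB·AC·BAA·AC·BAA·CB·AC·AC·BAA·CB
    A ↦ AC
    B ↦ CB
    C ↦ BAA

A->AC, B->CB, C->BAA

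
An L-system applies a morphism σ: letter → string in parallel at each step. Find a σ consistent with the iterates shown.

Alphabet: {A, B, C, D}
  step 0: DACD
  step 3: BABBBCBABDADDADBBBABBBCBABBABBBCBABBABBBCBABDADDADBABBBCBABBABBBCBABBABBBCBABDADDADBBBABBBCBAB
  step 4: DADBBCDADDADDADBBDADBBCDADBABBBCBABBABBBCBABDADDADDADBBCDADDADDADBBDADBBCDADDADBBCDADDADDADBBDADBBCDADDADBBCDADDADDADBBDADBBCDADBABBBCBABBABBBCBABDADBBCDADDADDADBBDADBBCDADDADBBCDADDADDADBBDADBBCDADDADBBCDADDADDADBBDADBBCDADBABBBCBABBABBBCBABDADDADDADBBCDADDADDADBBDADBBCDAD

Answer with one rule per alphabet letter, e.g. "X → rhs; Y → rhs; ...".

A->BBC, B->DAD, C->BB, D->BAB

  step 3 ⇒ step 4: BABBBCBABDADDADBBBABBBCBABBABBBCBABBABBBCBABDADDADBABBBCBABBABBBCBABBABBBCBABDADDADBBBABBBCBAB ⇒ DAD·BBC·DAD·DAD·DAD·BB·DAD·BBC·DAD·BAB·BBC·BAB·BAB·BBC·BAB·DAD·DAD·DAD·BBC·DAD·DAD·DAD·BB·DAD·BBC·DAD·DAD·BBC·DAD·DAD·DAD·BB·DAD·BBC·DAD·DAD·BBC·DAD·DAD·DAD·BB·DAD·BBC·DAD·BAB·BBC·BAB·BAB·BBC·BAB·DAD·BBC·DAD·DAD·DAD·BB·DAD·BBC·DAD·DAD·BBC·DAD·DAD·DAD·BB·DAD·BBC·DAD·DAD·BBC·DAD·DAD·DAD·BB·DAD·BBC·DAD·BAB·BBC·BAB·BAB·BBC·BAB·DAD·DAD·DAD·BBC·DAD·DAD·DAD·BB·DAD·BBC·DAD
    A ↦ BBC
    B ↦ DAD
    C ↦ BB
    D ↦ BAB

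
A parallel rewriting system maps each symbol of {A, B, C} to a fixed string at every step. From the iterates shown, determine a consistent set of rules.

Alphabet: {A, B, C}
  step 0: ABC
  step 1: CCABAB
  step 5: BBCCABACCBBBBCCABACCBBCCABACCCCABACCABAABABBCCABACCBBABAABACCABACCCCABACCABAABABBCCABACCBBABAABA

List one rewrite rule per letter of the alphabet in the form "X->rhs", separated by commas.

  step 0 ⇒ step 1: ABC ⇒ CC·ABA·B
    A ↦ CC
    B ↦ ABA
    C ↦ B

A->CC, B->ABA, C->B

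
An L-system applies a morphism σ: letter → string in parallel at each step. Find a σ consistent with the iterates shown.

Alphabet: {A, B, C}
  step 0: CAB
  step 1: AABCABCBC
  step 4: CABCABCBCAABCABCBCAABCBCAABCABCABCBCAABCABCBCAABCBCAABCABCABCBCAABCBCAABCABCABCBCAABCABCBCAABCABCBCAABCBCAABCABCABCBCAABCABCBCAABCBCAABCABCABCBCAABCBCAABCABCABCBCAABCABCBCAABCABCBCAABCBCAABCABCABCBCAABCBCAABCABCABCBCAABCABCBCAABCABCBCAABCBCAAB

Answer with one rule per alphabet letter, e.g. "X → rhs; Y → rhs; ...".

  step 0 ⇒ step 1: CAB ⇒ AAB·CAB·CBC
    A ↦ CAB
    B ↦ CBC
    C ↦ AAB

A->CAB, B->CBC, C->AAB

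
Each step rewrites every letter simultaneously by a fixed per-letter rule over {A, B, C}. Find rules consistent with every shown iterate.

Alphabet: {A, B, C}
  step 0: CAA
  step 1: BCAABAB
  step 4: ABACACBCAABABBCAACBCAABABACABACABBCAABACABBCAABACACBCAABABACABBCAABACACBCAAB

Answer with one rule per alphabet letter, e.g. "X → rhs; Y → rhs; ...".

  step 0 ⇒ step 1: CAA ⇒ BCA·AB·AB
    A ↦ AB
    C ↦ BCA
    B ↦ AC  (constrained at step 1)

A->AB, B->AC, C->BCA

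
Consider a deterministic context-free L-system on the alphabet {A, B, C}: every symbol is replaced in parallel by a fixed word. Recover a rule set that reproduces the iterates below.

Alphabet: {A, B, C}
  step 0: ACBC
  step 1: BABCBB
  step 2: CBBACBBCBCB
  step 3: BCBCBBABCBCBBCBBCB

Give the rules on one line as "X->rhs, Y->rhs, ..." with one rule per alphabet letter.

A->BA, B->CB, C->B

  step 2 ⇒ step 3: CBBACBBCBCB ⇒ B·CB·CB·BA·B·CB·CB·B·CB·B·CB
    A ↦ BA
    B ↦ CB
    C ↦ B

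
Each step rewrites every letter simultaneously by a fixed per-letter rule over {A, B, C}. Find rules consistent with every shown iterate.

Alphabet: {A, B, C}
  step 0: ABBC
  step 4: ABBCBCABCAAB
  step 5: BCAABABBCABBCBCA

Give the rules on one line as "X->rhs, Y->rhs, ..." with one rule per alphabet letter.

A->BC, B->A, C->B

  step 4 ⇒ step 5: ABBCBCABCAAB ⇒ BC·A·A·B·A·B·BC·A·B·BC·BC·A
    A ↦ BC
    B ↦ A
    C ↦ B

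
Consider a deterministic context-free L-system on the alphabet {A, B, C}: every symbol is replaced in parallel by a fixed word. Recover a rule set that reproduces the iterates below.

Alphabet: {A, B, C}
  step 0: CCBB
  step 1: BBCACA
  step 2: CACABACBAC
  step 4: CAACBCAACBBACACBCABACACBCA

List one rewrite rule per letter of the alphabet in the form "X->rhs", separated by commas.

A->AC, B->CA, C->B

  step 1 ⇒ step 2: BBCACA ⇒ CA·CA·B·AC·B·AC
    A ↦ AC
    B ↦ CA
    C ↦ B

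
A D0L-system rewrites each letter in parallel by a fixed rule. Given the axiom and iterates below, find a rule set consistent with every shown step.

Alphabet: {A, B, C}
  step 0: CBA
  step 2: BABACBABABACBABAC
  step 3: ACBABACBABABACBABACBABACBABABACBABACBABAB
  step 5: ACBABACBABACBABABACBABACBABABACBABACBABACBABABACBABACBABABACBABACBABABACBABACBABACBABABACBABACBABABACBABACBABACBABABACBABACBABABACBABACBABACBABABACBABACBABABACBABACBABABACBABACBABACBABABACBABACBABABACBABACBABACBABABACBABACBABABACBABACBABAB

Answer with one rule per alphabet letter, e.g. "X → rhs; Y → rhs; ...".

A->BAB, B->AC, C->AB

  step 2 ⇒ step 3: BABACBABABACBABAC ⇒ AC·BAB·AC·BAB·AB·AC·BAB·AC·BAB·AC·BAB·AB·AC·BAB·AC·BAB·AB
    A ↦ BAB
    B ↦ AC
    C ↦ AB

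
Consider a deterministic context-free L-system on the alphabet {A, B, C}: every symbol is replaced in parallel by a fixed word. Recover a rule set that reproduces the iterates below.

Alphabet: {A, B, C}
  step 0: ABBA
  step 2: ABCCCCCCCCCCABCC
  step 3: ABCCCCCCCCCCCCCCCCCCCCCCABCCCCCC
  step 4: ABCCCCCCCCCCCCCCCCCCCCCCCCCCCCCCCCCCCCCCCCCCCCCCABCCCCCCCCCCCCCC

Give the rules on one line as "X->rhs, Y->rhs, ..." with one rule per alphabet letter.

A->AB, B->CC, C->CC

  step 3 ⇒ step 4: ABCCCCCCCCCCCCCCCCCCCCCCABCCCCCC ⇒ AB·CC·CC·CC·CC·CC·CC·CC·CC·CC·CC·CC·CC·CC·CC·CC·CC·CC·CC·CC·CC·CC·CC·CC·AB·CC·CC·CC·CC·CC·CC·CC
    A ↦ AB
    B ↦ CC
    C ↦ CC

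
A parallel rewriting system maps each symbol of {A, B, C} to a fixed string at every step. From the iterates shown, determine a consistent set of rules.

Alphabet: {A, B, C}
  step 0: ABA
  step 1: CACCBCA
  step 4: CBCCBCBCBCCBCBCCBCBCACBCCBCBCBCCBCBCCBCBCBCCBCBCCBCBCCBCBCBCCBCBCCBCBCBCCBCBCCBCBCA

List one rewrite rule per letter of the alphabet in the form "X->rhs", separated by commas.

A->CA, B->CCB, C->CB

  step 0 ⇒ step 1: ABA ⇒ CA·CCB·CA
    A ↦ CA
    B ↦ CCB
    C ↦ CB  (constrained at step 1)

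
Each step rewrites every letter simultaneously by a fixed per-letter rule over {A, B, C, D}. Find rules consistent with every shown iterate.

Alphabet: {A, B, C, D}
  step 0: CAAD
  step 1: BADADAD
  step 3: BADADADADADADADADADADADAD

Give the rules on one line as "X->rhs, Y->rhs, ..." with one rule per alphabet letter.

  step 0 ⇒ step 1: CAAD ⇒ B·AD·AD·AD
    A ↦ AD
    C ↦ B
    D ↦ AD
    B ↦ C  (constrained at step 1)

A->AD, B->C, C->B, D->AD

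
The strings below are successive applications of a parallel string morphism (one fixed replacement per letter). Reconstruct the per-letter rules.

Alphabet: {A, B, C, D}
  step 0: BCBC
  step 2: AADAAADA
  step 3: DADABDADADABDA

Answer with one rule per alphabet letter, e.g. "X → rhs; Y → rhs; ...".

  step 2 ⇒ step 3: AADAAADA ⇒ DA·DA·B·DA·DA·DA·B·DA
    A ↦ DA
    D ↦ B
    B ↦ CC  (constrained at step 0)
    C ↦ A  (constrained at step 0)

A->DA, B->CC, C->A, D->B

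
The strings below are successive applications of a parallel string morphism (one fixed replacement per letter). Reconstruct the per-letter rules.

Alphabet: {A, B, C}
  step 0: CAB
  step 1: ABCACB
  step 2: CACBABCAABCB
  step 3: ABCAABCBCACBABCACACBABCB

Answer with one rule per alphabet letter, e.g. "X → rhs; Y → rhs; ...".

  step 2 ⇒ step 3: CACBABCAABCB ⇒ AB·CA·AB·CB·CA·CB·AB·CA·CA·CB·AB·CB
    A ↦ CA
    B ↦ CB
    C ↦ AB

A->CA, B->CB, C->AB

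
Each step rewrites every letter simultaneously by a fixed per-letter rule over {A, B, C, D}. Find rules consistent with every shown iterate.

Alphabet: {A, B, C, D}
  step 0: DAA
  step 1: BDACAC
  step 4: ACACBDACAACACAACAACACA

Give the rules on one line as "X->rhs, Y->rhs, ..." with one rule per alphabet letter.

  step 0 ⇒ step 1: DAA ⇒ BD·AC·AC
    A ↦ AC
    D ↦ BD
    B ↦ C  (constrained at step 1)
    C ↦ A  (constrained at step 1)

A->AC, B->C, C->A, D->BD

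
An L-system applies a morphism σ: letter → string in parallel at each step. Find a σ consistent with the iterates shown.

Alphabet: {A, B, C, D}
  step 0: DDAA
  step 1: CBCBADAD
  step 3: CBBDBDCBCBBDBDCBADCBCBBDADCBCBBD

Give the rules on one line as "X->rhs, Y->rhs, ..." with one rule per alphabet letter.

A->AD, B->BD, C->CB, D->CB

  step 0 ⇒ step 1: DDAA ⇒ CB·CB·AD·AD
    A ↦ AD
    D ↦ CB
    B ↦ BD  (constrained at step 1)
    C ↦ CB  (constrained at step 1)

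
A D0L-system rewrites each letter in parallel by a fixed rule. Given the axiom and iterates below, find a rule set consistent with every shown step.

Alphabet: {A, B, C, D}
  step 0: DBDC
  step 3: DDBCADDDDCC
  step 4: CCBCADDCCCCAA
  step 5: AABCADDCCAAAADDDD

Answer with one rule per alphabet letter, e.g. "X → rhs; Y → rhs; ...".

A->DD, B->BC, C->A, D->C

  step 4 ⇒ step 5: CCBCADDCCCCAA ⇒ A·A·BC·A·DD·C·C·A·A·A·A·DD·DD
    A ↦ DD
    B ↦ BC
    C ↦ A
    D ↦ C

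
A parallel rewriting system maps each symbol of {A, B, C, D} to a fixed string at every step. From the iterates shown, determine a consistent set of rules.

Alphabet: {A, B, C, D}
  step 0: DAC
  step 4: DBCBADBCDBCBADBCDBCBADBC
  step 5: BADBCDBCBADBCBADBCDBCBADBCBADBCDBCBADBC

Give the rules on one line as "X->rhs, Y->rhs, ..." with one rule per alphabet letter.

  step 4 ⇒ step 5: DBCBADBCDBCBADBCDBCBADBC ⇒ BA·D·BC·D·BC·BA·D·BC·BA·D·BC·D·BC·BA·D·BC·BA·D·BC·D·BC·BA·D·BC
    A ↦ BC
    B ↦ D
    C ↦ BC
    D ↦ BA

A->BC, B->D, C->BC, D->BA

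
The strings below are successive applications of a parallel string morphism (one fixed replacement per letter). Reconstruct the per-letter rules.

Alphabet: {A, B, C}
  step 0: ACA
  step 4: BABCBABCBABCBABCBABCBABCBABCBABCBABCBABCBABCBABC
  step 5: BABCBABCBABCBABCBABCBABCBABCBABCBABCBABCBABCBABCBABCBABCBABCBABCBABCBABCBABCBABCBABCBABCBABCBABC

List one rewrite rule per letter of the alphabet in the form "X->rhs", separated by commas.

  step 4 ⇒ step 5: BABCBABCBABCBABCBABCBABCBABCBABCBABCBABCBABCBABC ⇒ BA·BC·BA·BC·BA·BC·BA·BC·BA·BC·BA·BC·BA·BC·BA·BC·BA·BC·BA·BC·BA·BC·BA·BC·BA·BC·BA·BC·BA·BC·BA·BC·BA·BC·BA·BC·BA·BC·BA·BC·BA·BC·BA·BC·BA·BC·BA·BC
    A ↦ BC
    B ↦ BA
    C ↦ BC

A->BC, B->BA, C->BC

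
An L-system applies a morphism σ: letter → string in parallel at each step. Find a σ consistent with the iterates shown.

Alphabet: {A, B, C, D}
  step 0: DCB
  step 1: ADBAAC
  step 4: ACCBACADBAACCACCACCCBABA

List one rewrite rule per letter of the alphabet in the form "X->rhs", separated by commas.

A->C, B->AC, C->BA, D->AD

  step 0 ⇒ step 1: DCB ⇒ AD·BA·AC
    B ↦ AC
    C ↦ BA
    D ↦ AD
    A ↦ C  (constrained at step 1)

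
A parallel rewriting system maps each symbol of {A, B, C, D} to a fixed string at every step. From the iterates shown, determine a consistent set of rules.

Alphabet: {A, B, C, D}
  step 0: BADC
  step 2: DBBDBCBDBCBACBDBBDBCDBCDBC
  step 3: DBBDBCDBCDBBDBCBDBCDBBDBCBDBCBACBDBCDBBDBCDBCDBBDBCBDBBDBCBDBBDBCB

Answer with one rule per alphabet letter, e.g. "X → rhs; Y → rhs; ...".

  step 2 ⇒ step 3: DBBDBCBDBCBACBDBBDBCDBCDBC ⇒ DBB·DBC·DBC·DBB·DBC·B·DBC·DBB·DBC·B·DBC·BAC·B·DBC·DBB·DBC·DBC·DBB·DBC·B·DBB·DBC·B·DBB·DBC·B
    A ↦ BAC
    B ↦ DBC
    C ↦ B
    D ↦ DBB

A->BAC, B->DBC, C->B, D->DBB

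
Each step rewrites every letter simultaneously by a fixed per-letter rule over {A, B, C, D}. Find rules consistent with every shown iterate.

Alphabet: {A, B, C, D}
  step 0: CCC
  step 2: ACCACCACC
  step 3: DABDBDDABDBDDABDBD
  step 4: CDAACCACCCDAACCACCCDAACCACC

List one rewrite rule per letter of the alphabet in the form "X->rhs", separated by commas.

A->DA, B->AC, C->BD, D->C

  step 3 ⇒ step 4: DABDBDDABDBDDABDBD ⇒ C·DA·AC·C·AC·C·C·DA·AC·C·AC·C·C·DA·AC·C·AC·C
    A ↦ DA
    B ↦ AC
    D ↦ C
  step 2 ⇒ step 3: ACCACCACC ⇒ DA·BD·BD·DA·BD·BD·DA·BD·BD
    C ↦ BD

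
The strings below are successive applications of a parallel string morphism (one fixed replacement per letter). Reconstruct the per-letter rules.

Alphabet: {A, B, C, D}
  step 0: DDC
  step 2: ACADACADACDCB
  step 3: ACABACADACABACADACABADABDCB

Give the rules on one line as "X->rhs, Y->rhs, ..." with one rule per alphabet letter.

A->AC, B->DCB, C->AB, D->AD

  step 2 ⇒ step 3: ACADACADACDCB ⇒ AC·AB·AC·AD·AC·AB·AC·AD·AC·AB·AD·AB·DCB
    A ↦ AC
    B ↦ DCB
    C ↦ AB
    D ↦ AD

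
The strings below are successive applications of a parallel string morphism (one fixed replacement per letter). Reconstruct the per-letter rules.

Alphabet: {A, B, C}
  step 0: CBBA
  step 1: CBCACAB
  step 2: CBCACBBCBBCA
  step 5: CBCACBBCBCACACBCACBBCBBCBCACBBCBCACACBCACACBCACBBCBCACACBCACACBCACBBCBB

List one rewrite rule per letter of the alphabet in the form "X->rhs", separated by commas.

A->B, B->CA, C->CB

  step 1 ⇒ step 2: CBCACAB ⇒ CB·CA·CB·B·CB·B·CA
    A ↦ B
    B ↦ CA
    C ↦ CB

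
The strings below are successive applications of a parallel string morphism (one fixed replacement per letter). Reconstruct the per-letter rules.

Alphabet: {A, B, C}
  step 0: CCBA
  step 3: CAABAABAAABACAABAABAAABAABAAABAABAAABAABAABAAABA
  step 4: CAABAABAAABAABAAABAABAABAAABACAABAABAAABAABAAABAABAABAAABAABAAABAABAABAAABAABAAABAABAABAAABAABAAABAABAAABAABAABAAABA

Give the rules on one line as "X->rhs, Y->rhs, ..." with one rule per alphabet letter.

A->ABA, B->A, C->CA

  step 3 ⇒ step 4: CAABAABAAABACAABAABAAABAABAAABAABAAABAABAABAAABA ⇒ CA·ABA·ABA·A·ABA·ABA·A·ABA·ABA·ABA·A·ABA·CA·ABA·ABA·A·ABA·ABA·A·ABA·ABA·ABA·A·ABA·ABA·A·ABA·ABA·ABA·A·ABA·ABA·A·ABA·ABA·ABA·A·ABA·ABA·A·ABA·ABA·A·ABA·ABA·ABA·A·ABA
    A ↦ ABA
    B ↦ A
    C ↦ CA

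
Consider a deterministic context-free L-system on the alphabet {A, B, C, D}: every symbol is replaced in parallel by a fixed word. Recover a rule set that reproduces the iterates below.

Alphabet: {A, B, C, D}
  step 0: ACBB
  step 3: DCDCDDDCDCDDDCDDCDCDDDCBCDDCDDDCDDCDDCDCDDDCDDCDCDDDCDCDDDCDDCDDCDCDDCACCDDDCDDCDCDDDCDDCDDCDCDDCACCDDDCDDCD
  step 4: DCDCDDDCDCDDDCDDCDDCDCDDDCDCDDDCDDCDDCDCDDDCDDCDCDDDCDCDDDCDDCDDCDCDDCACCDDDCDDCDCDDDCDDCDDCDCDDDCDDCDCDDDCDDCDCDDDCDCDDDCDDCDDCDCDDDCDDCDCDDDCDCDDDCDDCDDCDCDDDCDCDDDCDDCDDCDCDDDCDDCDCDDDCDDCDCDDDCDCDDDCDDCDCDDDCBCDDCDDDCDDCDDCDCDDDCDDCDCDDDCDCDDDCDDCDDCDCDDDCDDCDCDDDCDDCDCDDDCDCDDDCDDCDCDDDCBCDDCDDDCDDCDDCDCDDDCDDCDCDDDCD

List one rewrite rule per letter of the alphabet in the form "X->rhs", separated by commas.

A->DCB, B->CAC, C->CDD, D->DCD

  step 3 ⇒ step 4: DCDCDDDCDCDDDCDDCDCDDDCBCDDCDDDCDDCDDCDCDDDCDDCDCDDDCDCDDDCDDCDDCDCDDCACCDDDCDDCDCDDDCDDCDDCDCDDCACCDDDCDDCD ⇒ DCD·CDD·DCD·CDD·DCD·DCD·DCD·CDD·DCD·CDD·DCD·DCD·DCD·CDD·DCD·DCD·CDD·DCD·CDD·DCD·DCD·DCD·CDD·CAC·CDD·DCD·DCD·CDD·DCD·DCD·DCD·CDD·DCD·DCD·CDD·DCD·DCD·CDD·DCD·CDD·DCD·DCD·DCD·CDD·DCD·DCD·CDD·DCD·CDD·DCD·DCD·DCD·CDD·DCD·CDD·DCD·DCD·DCD·CDD·DCD·DCD·CDD·DCD·DCD·CDD·DCD·CDD·DCD·DCD·CDD·DCB·CDD·CDD·DCD·DCD·DCD·CDD·DCD·DCD·CDD·DCD·CDD·DCD·DCD·DCD·CDD·DCD·DCD·CDD·DCD·DCD·CDD·DCD·CDD·DCD·DCD·CDD·DCB·CDD·CDD·DCD·DCD·DCD·CDD·DCD·DCD·CDD·DCD
    A ↦ DCB
    B ↦ CAC
    C ↦ CDD
    D ↦ DCD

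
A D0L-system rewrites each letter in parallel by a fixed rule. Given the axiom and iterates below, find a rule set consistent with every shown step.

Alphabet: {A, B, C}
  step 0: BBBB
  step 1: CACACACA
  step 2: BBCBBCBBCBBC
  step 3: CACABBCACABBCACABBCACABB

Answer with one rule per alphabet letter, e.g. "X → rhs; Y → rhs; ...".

A->C, B->CA, C->BB

  step 2 ⇒ step 3: BBCBBCBBCBBC ⇒ CA·CA·BB·CA·CA·BB·CA·CA·BB·CA·CA·BB
    B ↦ CA
    C ↦ BB
  step 1 ⇒ step 2: CACACACA ⇒ BB·C·BB·C·BB·C·BB·C
    A ↦ C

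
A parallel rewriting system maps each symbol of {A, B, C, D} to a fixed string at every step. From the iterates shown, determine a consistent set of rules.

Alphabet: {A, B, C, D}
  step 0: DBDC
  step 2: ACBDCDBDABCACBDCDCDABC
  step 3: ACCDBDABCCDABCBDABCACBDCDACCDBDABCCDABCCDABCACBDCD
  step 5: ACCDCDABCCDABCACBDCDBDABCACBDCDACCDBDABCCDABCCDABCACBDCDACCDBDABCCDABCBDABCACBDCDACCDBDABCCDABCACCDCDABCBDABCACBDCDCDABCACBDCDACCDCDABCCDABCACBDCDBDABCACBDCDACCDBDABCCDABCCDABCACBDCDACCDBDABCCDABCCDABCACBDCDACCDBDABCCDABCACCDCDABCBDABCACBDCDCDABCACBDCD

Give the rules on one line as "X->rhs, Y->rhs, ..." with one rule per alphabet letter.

  step 2 ⇒ step 3: ACBDCDBDABCACBDCDCDABC ⇒ AC·CD·BD·ABC·CD·ABC·BD·ABC·AC·BD·CD·AC·CD·BD·ABC·CD·ABC·CD·ABC·AC·BD·CD
    A ↦ AC
    B ↦ BD
    C ↦ CD
    D ↦ ABC

A->AC, B->BD, C->CD, D->ABC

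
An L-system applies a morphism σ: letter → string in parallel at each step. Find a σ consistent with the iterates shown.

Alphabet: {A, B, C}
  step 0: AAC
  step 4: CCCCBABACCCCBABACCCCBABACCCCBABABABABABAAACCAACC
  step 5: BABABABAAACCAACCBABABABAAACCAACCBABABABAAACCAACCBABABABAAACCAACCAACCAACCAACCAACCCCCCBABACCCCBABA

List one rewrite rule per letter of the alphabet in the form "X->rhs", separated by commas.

  step 4 ⇒ step 5: CCCCBABACCCCBABACCCCBABACCCCBABABABABABAAACCAACC ⇒ BA·BA·BA·BA·AA·CC·AA·CC·BA·BA·BA·BA·AA·CC·AA·CC·BA·BA·BA·BA·AA·CC·AA·CC·BA·BA·BA·BA·AA·CC·AA·CC·AA·CC·AA·CC·AA·CC·AA·CC·CC·CC·BA·BA·CC·CC·BA·BA
    A ↦ CC
    B ↦ AA
    C ↦ BA

A->CC, B->AA, C->BA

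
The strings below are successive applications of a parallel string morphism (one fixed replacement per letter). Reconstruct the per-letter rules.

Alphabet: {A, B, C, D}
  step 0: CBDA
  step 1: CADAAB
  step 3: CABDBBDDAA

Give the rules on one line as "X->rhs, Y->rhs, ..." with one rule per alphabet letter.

A->B, B->D, C->CA, D->AA

  step 0 ⇒ step 1: CBDA ⇒ CA·D·AA·B
    A ↦ B
    B ↦ D
    C ↦ CA
    D ↦ AA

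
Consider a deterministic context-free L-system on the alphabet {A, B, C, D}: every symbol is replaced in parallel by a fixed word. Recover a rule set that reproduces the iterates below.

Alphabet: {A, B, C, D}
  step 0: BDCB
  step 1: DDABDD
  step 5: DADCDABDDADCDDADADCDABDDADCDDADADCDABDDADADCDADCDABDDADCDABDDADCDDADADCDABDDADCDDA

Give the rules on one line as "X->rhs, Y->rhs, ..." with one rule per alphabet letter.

  step 0 ⇒ step 1: BDCB ⇒ D·DA·BD·D
    B ↦ D
    C ↦ BD
    D ↦ DA
    A ↦ DC  (constrained at step 1)

A->DC, B->D, C->BD, D->DA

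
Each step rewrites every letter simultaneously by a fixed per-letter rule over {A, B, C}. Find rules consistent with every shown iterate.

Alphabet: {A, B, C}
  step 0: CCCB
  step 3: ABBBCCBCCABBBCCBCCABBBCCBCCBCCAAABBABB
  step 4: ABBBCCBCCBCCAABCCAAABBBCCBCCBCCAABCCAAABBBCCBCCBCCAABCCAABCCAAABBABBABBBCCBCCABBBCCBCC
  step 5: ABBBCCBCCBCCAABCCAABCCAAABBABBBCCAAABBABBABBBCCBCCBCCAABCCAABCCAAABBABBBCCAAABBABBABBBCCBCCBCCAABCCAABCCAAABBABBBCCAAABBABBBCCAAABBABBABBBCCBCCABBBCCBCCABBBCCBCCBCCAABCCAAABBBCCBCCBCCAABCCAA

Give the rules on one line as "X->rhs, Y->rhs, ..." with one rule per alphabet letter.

  step 4 ⇒ step 5: ABBBCCBCCBCCAABCCAAABBBCCBCCBCCAABCCAAABBBCCBCCBCCAABCCAABCCAAABBABBABBBCCBCCABBBCCBCC ⇒ ABB·BCC·BCC·BCC·A·A·BCC·A·A·BCC·A·A·ABB·ABB·BCC·A·A·ABB·ABB·ABB·BCC·BCC·BCC·A·A·BCC·A·A·BCC·A·A·ABB·ABB·BCC·A·A·ABB·ABB·ABB·BCC·BCC·BCC·A·A·BCC·A·A·BCC·A·A·ABB·ABB·BCC·A·A·ABB·ABB·BCC·A·A·ABB·ABB·ABB·BCC·BCC·ABB·BCC·BCC·ABB·BCC·BCC·BCC·A·A·BCC·A·A·ABB·BCC·BCC·BCC·A·A·BCC·A·A
    A ↦ ABB
    B ↦ BCC
    C ↦ A

A->ABB, B->BCC, C->A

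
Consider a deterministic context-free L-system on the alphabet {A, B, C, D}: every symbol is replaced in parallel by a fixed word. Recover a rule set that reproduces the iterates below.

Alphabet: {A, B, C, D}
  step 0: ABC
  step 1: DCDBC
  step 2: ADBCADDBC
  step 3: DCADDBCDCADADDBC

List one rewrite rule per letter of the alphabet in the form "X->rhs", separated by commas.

A->DC, B->D, C->BC, D->AD

  step 2 ⇒ step 3: ADBCADDBC ⇒ DC·AD·D·BC·DC·AD·AD·D·BC
    A ↦ DC
    B ↦ D
    C ↦ BC
    D ↦ AD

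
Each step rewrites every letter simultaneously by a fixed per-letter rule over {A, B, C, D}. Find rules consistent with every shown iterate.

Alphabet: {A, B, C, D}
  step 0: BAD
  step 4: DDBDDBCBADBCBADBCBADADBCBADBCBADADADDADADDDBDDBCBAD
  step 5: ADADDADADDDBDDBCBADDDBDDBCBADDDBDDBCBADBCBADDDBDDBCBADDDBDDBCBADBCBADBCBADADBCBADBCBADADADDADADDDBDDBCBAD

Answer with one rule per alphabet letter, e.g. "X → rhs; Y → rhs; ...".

A->BCB, B->D, C->DBD, D->AD

  step 4 ⇒ step 5: DDBDDBCBADBCBADBCBADADBCBADBCBADADADDADADDDBDDBCBAD ⇒ AD·AD·D·AD·AD·D·DBD·D·BCB·AD·D·DBD·D·BCB·AD·D·DBD·D·BCB·AD·BCB·AD·D·DBD·D·BCB·AD·D·DBD·D·BCB·AD·BCB·AD·BCB·AD·AD·BCB·AD·BCB·AD·AD·AD·D·AD·AD·D·DBD·D·BCB·AD
    A ↦ BCB
    B ↦ D
    C ↦ DBD
    D ↦ AD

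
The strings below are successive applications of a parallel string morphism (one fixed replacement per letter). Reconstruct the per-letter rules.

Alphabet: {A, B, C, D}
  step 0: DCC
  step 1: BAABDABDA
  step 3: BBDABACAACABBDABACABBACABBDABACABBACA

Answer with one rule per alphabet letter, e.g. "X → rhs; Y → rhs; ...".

  step 0 ⇒ step 1: DCC ⇒ BAA·BDA·BDA
    C ↦ BDA
    D ↦ BAA
    A ↦ B  (constrained at step 1)
    B ↦ ACA  (constrained at step 1)

A->B, B->ACA, C->BDA, D->BAA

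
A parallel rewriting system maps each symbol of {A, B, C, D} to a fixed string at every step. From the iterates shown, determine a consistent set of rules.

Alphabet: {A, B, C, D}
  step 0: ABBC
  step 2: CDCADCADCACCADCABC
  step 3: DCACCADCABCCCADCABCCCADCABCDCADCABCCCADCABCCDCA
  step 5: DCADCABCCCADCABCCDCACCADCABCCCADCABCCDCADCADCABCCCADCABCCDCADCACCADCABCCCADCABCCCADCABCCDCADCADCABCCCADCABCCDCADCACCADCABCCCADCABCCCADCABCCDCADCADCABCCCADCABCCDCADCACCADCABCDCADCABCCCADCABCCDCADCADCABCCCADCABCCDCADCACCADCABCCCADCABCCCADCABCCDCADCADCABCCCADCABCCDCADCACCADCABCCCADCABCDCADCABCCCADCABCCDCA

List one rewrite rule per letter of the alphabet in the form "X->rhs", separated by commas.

  step 2 ⇒ step 3: CDCADCADCACCADCABC ⇒ DCA·CCA·DCA·BC·CCA·DCA·BC·CCA·DCA·BC·DCA·DCA·BC·CCA·DCA·BC·C·DCA
    A ↦ BC
    B ↦ C
    C ↦ DCA
    D ↦ CCA

A->BC, B->C, C->DCA, D->CCA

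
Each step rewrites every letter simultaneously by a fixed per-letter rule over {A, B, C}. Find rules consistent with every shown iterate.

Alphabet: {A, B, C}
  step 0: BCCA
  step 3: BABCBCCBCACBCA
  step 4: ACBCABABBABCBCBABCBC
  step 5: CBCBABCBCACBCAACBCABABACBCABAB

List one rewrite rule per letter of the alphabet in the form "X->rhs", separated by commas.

  step 4 ⇒ step 5: ACBCABABBABCBCBABCBC ⇒ CBC·B·A·B·CBC·A·CBC·A·A·CBC·A·B·A·B·A·CBC·A·B·A·B
    A ↦ CBC
    B ↦ A
    C ↦ B

A->CBC, B->A, C->B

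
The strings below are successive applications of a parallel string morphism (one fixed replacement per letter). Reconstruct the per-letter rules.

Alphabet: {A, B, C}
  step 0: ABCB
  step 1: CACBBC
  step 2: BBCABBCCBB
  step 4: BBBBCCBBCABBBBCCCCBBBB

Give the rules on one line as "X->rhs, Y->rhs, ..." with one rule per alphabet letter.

A->CA, B->C, C->BB

  step 1 ⇒ step 2: CACBBC ⇒ BB·CA·BB·C·C·BB
    A ↦ CA
    B ↦ C
    C ↦ BB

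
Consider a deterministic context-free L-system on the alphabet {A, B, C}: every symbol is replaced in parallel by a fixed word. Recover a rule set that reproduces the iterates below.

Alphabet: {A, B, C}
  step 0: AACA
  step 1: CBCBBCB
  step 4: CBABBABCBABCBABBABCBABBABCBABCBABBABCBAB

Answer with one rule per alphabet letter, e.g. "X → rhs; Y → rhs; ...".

A->CB, B->AB, C->B

  step 0 ⇒ step 1: AACA ⇒ CB·CB·B·CB
    A ↦ CB
    C ↦ B
    B ↦ AB  (constrained at step 1)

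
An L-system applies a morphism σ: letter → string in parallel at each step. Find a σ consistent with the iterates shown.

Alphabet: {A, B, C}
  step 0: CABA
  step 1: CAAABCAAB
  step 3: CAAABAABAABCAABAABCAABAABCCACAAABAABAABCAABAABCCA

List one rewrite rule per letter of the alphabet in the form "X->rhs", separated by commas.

A->AAB, B->C, C->CA

  step 0 ⇒ step 1: CABA ⇒ CA·AAB·C·AAB
    A ↦ AAB
    B ↦ C
    C ↦ CA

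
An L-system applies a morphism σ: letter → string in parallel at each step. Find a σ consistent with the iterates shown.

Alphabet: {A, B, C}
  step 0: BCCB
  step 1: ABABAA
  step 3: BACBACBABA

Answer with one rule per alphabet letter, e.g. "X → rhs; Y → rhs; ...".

A->C, B->A, C->BA

  step 0 ⇒ step 1: BCCB ⇒ A·BA·BA·A
    B ↦ A
    C ↦ BA
    A ↦ C  (constrained at step 1)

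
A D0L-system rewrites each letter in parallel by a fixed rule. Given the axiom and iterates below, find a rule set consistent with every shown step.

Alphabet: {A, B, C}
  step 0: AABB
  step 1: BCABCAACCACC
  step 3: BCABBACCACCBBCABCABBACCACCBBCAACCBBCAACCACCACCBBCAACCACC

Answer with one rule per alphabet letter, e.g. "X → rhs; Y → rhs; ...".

A->BCA, B->ACC, C->B

  step 0 ⇒ step 1: AABB ⇒ BCA·BCA·ACC·ACC
    A ↦ BCA
    B ↦ ACC
    C ↦ B  (constrained at step 1)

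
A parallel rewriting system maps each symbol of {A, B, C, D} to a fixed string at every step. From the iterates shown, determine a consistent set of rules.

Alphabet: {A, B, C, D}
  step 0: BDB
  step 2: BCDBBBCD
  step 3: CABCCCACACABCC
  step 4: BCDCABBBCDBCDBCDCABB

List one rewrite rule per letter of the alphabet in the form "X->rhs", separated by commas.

  step 3 ⇒ step 4: CABCCCACACABCC ⇒ B·CD·CA·B·B·B·CD·B·CD·B·CD·CA·B·B
    A ↦ CD
    B ↦ CA
    C ↦ B
  step 2 ⇒ step 3: BCDBBBCD ⇒ CA·B·CC·CA·CA·CA·B·CC
    D ↦ CC

A->CD, B->CA, C->B, D->CC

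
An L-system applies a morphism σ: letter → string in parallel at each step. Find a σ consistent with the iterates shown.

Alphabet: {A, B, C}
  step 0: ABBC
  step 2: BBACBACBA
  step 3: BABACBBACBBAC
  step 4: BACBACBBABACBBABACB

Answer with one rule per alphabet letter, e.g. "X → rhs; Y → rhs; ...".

  step 3 ⇒ step 4: BABACBBACBBAC ⇒ BA·C·BA·C·B·BA·BA·C·B·BA·BA·C·B
    A ↦ C
    B ↦ BA
    C ↦ B

A->C, B->BA, C->B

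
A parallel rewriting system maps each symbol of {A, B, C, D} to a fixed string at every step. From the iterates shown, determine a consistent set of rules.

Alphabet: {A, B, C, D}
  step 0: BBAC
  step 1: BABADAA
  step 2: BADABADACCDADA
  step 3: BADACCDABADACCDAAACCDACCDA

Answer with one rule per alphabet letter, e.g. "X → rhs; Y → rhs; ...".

  step 2 ⇒ step 3: BADABADACCDADA ⇒ BA·DA·CC·DA·BA·DA·CC·DA·A·A·CC·DA·CC·DA
    A ↦ DA
    B ↦ BA
    C ↦ A
    D ↦ CC

A->DA, B->BA, C->A, D->CC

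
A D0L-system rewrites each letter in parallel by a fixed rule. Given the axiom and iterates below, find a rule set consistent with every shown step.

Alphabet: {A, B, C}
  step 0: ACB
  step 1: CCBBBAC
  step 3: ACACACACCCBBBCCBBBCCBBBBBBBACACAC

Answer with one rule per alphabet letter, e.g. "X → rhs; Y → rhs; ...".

  step 0 ⇒ step 1: ACB ⇒ CCB·BB·AC
    A ↦ CCB
    B ↦ AC
    C ↦ BB

A->CCB, B->AC, C->BB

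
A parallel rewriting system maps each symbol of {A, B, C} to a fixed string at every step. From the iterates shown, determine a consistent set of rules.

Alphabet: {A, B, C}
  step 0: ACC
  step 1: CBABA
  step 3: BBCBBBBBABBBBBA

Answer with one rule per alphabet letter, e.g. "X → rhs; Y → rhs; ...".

A->C, B->BB, C->BA

  step 0 ⇒ step 1: ACC ⇒ C·BA·BA
    A ↦ C
    C ↦ BA
    B ↦ BB  (constrained at step 1)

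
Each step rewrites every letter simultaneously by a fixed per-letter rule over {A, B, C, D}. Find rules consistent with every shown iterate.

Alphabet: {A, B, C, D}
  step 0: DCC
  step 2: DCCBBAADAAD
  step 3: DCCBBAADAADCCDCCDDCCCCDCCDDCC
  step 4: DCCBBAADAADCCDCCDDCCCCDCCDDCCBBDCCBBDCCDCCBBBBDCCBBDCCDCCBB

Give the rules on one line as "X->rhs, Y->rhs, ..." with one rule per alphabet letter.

A->CCD, B->AAD, C->B, D->DCC

  step 3 ⇒ step 4: DCCBBAADAADCCDCCDDCCCCDCCDDCC ⇒ DCC·B·B·AAD·AAD·CCD·CCD·DCC·CCD·CCD·DCC·B·B·DCC·B·B·DCC·DCC·B·B·B·B·DCC·B·B·DCC·DCC·B·B
    A ↦ CCD
    B ↦ AAD
    C ↦ B
    D ↦ DCC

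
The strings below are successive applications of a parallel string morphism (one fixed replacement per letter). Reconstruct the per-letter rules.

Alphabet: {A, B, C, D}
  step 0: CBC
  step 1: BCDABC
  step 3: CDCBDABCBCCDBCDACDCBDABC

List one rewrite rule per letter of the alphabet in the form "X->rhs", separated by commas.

A->CB, B->DA, C->BC, D->CD

  step 0 ⇒ step 1: CBC ⇒ BC·DA·BC
    B ↦ DA
    C ↦ BC
    A ↦ CB  (constrained at step 1)
    D ↦ CD  (constrained at step 1)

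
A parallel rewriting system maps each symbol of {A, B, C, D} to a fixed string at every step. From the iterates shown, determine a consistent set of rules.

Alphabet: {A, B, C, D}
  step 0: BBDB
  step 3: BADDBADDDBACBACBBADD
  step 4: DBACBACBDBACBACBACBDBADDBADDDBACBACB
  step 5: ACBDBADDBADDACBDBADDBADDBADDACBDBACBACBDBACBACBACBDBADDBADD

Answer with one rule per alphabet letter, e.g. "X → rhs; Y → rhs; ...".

A->B, B->D, C->AD, D->ACB

  step 4 ⇒ step 5: DBACBACBDBACBACBACBDBADDBADDDBACBACB ⇒ ACB·D·B·AD·D·B·AD·D·ACB·D·B·AD·D·B·AD·D·B·AD·D·ACB·D·B·ACB·ACB·D·B·ACB·ACB·ACB·D·B·AD·D·B·AD·D
    A ↦ B
    B ↦ D
    C ↦ AD
    D ↦ ACB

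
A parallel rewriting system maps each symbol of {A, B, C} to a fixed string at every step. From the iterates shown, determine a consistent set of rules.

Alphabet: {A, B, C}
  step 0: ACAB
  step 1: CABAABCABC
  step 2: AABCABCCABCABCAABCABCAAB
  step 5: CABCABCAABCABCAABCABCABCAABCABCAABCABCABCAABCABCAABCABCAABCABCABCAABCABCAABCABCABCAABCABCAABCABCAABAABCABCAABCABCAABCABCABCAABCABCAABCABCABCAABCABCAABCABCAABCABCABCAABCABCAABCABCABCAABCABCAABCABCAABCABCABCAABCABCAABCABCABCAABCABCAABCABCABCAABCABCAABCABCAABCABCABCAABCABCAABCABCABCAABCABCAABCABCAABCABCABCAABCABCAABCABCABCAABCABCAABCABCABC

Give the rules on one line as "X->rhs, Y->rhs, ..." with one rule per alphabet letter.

  step 1 ⇒ step 2: CABAABCABC ⇒ AAB·CAB·C·CAB·CAB·C·AAB·CAB·C·AAB
    A ↦ CAB
    B ↦ C
    C ↦ AAB

A->CAB, B->C, C->AAB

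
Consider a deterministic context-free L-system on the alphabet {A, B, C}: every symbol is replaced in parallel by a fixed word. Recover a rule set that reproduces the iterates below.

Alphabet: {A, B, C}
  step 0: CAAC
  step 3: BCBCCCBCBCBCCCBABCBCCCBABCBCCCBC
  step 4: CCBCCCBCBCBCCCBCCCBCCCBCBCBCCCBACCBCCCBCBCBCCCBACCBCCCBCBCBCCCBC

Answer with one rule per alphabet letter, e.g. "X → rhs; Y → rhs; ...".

  step 3 ⇒ step 4: BCBCCCBCBCBCCCBABCBCCCBABCBCCCBC ⇒ CC·BC·CC·BC·BC·BC·CC·BC·CC·BC·CC·BC·BC·BC·CC·BA·CC·BC·CC·BC·BC·BC·CC·BA·CC·BC·CC·BC·BC·BC·CC·BC
    A ↦ BA
    B ↦ CC
    C ↦ BC

A->BA, B->CC, C->BC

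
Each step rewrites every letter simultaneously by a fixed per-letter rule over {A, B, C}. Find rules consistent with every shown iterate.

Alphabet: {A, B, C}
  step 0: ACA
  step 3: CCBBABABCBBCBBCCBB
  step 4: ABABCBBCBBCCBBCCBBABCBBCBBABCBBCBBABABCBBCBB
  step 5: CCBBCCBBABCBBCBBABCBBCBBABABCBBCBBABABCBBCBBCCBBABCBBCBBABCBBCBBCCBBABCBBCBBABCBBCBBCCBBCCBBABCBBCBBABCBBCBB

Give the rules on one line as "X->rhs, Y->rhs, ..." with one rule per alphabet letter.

  step 4 ⇒ step 5: ABABCBBCBBCCBBCCBBABCBBCBBABCBBCBBABABCBBCBB ⇒ C·CBB·C·CBB·AB·CBB·CBB·AB·CBB·CBB·AB·AB·CBB·CBB·AB·AB·CBB·CBB·C·CBB·AB·CBB·CBB·AB·CBB·CBB·C·CBB·AB·CBB·CBB·AB·CBB·CBB·C·CBB·C·CBB·AB·CBB·CBB·AB·CBB·CBB
    A ↦ C
    B ↦ CBB
    C ↦ AB

A->C, B->CBB, C->AB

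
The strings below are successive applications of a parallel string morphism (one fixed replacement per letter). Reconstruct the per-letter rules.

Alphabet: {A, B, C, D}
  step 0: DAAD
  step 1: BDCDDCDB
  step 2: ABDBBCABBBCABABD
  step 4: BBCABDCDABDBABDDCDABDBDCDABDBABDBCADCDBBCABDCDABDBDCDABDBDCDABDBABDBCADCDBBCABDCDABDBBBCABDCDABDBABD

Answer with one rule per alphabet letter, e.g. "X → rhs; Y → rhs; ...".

  step 1 ⇒ step 2: BDCDDCDB ⇒ ABD·B·BCA·B·B·BCA·B·ABD
    B ↦ ABD
    C ↦ BCA
    D ↦ B
  step 0 ⇒ step 1: DAAD ⇒ B·DCD·DCD·B
    A ↦ DCD

A->DCD, B->ABD, C->BCA, D->B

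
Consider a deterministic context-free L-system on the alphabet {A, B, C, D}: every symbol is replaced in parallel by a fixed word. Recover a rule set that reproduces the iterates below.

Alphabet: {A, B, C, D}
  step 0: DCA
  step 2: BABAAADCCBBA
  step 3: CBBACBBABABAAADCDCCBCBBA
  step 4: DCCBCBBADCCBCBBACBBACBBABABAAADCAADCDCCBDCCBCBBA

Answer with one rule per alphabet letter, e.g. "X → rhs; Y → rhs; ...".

  step 3 ⇒ step 4: CBBACBBABABAAADCDCCBCBBA ⇒ DC·CB·CB·BA·DC·CB·CB·BA·CB·BA·CB·BA·BA·BA·AA·DC·AA·DC·DC·CB·DC·CB·CB·BA
    A ↦ BA
    B ↦ CB
    C ↦ DC
    D ↦ AA

A->BA, B->CB, C->DC, D->AA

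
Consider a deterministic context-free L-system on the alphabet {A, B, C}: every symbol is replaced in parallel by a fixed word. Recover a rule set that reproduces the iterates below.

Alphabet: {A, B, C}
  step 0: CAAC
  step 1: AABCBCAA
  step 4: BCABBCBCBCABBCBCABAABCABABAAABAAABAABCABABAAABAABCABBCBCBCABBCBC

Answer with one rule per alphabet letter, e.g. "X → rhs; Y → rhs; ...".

  step 0 ⇒ step 1: CAAC ⇒ AA·BC·BC·AA
    A ↦ BC
    C ↦ AA
    B ↦ AB  (constrained at step 1)

A->BC, B->AB, C->AA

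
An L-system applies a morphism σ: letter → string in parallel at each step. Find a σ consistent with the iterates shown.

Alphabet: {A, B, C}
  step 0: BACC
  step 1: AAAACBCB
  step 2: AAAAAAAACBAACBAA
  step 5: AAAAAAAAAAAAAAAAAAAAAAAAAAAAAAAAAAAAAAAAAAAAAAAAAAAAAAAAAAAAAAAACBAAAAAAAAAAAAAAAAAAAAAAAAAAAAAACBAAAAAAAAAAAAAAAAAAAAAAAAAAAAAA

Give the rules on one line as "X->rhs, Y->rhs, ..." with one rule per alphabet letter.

A->AA, B->AA, C->CB

  step 1 ⇒ step 2: AAAACBCB ⇒ AA·AA·AA·AA·CB·AA·CB·AA
    A ↦ AA
    B ↦ AA
    C ↦ CB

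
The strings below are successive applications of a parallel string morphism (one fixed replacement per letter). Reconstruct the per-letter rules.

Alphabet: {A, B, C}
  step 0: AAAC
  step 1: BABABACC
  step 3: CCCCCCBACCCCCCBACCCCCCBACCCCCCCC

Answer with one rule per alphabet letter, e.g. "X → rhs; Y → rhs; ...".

A->BA, B->CC, C->CC

  step 0 ⇒ step 1: AAAC ⇒ BA·BA·BA·CC
    A ↦ BA
    C ↦ CC
    B ↦ CC  (constrained at step 1)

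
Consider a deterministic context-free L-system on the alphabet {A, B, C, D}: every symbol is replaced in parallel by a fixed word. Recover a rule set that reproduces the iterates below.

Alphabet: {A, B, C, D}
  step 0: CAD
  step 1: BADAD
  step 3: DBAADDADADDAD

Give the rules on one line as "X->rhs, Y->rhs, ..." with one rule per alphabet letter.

  step 0 ⇒ step 1: CAD ⇒ BA·D·AD
    A ↦ D
    C ↦ BA
    D ↦ AD
    B ↦ AC  (constrained at step 1)

A->D, B->AC, C->BA, D->AD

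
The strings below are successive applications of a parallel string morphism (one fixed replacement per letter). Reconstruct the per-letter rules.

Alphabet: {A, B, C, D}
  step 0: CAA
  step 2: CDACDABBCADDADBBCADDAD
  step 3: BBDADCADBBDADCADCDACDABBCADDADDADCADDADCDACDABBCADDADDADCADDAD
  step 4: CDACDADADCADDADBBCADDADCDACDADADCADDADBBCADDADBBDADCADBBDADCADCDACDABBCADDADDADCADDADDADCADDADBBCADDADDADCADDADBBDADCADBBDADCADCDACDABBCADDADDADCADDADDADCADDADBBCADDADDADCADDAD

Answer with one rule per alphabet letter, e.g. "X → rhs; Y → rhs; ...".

A->CAD, B->CDA, C->BB, D->DAD

  step 3 ⇒ step 4: BBDADCADBBDADCADCDACDABBCADDADDADCADDADCDACDABBCADDADDADCADDAD ⇒ CDA·CDA·DAD·CAD·DAD·BB·CAD·DAD·CDA·CDA·DAD·CAD·DAD·BB·CAD·DAD·BB·DAD·CAD·BB·DAD·CAD·CDA·CDA·BB·CAD·DAD·DAD·CAD·DAD·DAD·CAD·DAD·BB·CAD·DAD·DAD·CAD·DAD·BB·DAD·CAD·BB·DAD·CAD·CDA·CDA·BB·CAD·DAD·DAD·CAD·DAD·DAD·CAD·DAD·BB·CAD·DAD·DAD·CAD·DAD
    A ↦ CAD
    B ↦ CDA
    C ↦ BB
    D ↦ DAD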